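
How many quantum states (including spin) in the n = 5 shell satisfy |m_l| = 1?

Per l-value: l=1 → 2; l=2 → 2; l=3 → 2; l=4 → 2.
Orbitals: 2 + 2 + 2 + 2 = 8. Each orbital carries two spin states, so 8 × 2 = 16 states.

16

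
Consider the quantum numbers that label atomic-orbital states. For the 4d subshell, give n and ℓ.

n = 4, ℓ = 2

The leading integer gives n = 4; the letter 'd' means ℓ = 2.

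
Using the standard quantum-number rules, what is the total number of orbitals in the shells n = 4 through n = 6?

Shell n has n² orbitals: 4²=16 + 5²=25 + 6²=36 = 77 orbitals.

77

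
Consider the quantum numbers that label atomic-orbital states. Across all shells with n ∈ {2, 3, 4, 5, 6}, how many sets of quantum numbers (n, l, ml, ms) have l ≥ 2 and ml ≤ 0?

80

Work shell by shell — for each n, count the (l, ml) pairs that satisfy l ≥ 2 and ml ≤ 0:
n=3 → 3; n=4 → 7; n=5 → 12; n=6 → 18.
Orbitals: 3 + 7 + 12 + 18 = 40. Including both spin states (ms = ±1/2) gives 2 × 40 = 80 states.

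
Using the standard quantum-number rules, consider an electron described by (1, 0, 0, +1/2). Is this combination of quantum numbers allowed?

n = 1 is a positive integer. ℓ = 0 satisfies 0 ≤ ℓ ≤ n−1 = 0. m_ℓ = 0 lies in the range −ℓ … +ℓ (here 0). m_s = +1/2 is one of ±1/2.
All four constraints are satisfied.

Yes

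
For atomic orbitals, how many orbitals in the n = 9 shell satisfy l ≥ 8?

Orbitals with l ≥ 8, by l: l=8 → 17.
Total orbitals: 17.

17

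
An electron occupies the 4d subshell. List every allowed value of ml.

-2, -1, 0, 1, 2

The 4d subshell has l = 2, and ml takes every integer from −l to +l. With l = 2 that gives the 5 values -2, -1, 0, 1, 2.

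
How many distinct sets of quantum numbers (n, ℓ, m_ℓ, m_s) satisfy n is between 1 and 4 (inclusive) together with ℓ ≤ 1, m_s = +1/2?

Go shell by shell, enumerating (ℓ, m_ℓ) with ℓ ≤ 1:
n=1 → 1; n=2 → 4; n=3 → 4; n=4 → 4.
Orbitals: 1 + 4 + 4 + 4 = 13. With m_s fixed to +1/2 there is one state per orbital, so 13 states.

13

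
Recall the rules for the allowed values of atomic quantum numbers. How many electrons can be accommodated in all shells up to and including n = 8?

408

Total orbitals = 1² + 2² + 3² + 4² + 5² + 6² + 7² + 8² = 204. Doubling for spin gives 408 electrons.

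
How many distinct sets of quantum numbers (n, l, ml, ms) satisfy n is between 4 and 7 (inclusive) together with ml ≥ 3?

Per-shell orbital counts meeting the constraint:
n=4 → 1; n=5 → 3; n=6 → 6; n=7 → 10.
Orbitals: 1 + 3 + 6 + 10 = 20. Including both spin states (ms = ±1/2) gives 2 × 20 = 40 states.

40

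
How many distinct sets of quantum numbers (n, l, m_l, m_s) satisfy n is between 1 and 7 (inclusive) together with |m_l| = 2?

Count contributing orbitals for each principal shell:
n=3 → 2; n=4 → 4; n=5 → 6; n=6 → 8; n=7 → 10.
Orbitals: 2 + 4 + 6 + 8 + 10 = 30. Including both spin states (m_s = ±1/2) gives 2 × 30 = 60 states.

60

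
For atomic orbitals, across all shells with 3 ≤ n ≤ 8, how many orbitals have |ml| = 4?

Per-shell orbital counts meeting the constraint:
n=5 → 2; n=6 → 4; n=7 → 6; n=8 → 8.
Total orbitals: 2 + 4 + 6 + 8 = 20.

20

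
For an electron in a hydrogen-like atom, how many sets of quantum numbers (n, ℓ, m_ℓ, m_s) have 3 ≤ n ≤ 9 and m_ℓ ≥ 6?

20

Treat each shell separately and count matching orbitals:
n=7 → 1; n=8 → 3; n=9 → 6.
Orbitals: 1 + 3 + 6 = 10. Including both spin states (m_s = ±1/2) gives 2 × 10 = 20 states.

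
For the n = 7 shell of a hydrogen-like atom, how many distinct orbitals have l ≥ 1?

48

Orbitals with l ≥ 1, by l: l=1 → 3; l=2 → 5; l=3 → 7; l=4 → 9; l=5 → 11; l=6 → 13.
Total orbitals: 3 + 5 + 7 + 9 + 11 + 13 = 48.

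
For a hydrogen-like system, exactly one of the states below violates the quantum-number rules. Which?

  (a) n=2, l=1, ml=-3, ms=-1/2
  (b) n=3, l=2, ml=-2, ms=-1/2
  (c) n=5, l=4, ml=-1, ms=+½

(a)

(a) has |ml| = 3 > l = 1, violating −l ≤ ml ≤ l.
The remaining sets (b), (c) satisfy all four rules.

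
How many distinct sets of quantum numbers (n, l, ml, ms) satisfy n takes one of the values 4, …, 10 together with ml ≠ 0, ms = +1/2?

Per-shell orbital counts meeting the constraint:
n=4 → 12; n=5 → 20; n=6 → 30; n=7 → 42; n=8 → 56; n=9 → 72; n=10 → 90.
Orbitals: 12 + 20 + 30 + 42 + 56 + 72 + 90 = 322. With ms fixed to +1/2 there is one state per orbital, so 322 states.

322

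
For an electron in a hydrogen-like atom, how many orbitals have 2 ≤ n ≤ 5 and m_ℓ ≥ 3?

Per-shell orbital counts meeting the constraint:
n=4 → 1; n=5 → 3.
Total orbitals: 1 + 3 = 4.

4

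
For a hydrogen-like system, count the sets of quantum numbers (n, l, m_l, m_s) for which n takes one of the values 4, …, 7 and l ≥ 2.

For each n in the range, tally the orbitals obeying l ≥ 2:
n=4 → 12; n=5 → 21; n=6 → 32; n=7 → 45.
Orbitals: 12 + 21 + 32 + 45 = 110. Including both spin states (m_s = ±1/2) gives 2 × 110 = 220 states.

220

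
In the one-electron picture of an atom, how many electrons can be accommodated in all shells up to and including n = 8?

408

Total orbitals = 1² + 2² + 3² + 4² + 5² + 6² + 7² + 8² = 204. Doubling for spin gives 408 electrons.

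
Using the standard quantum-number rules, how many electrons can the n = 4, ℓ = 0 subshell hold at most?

A subshell with ℓ = 0 has 2ℓ+1 = 1 orbital, each holding 2 electrons (spin ±1/2), so 1 × 2 = 2.

2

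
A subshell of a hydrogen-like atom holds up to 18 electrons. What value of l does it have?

2(2l+1) = 18 ⇒ 2l+1 = 9 ⇒ l = 4.

l = 4 (g)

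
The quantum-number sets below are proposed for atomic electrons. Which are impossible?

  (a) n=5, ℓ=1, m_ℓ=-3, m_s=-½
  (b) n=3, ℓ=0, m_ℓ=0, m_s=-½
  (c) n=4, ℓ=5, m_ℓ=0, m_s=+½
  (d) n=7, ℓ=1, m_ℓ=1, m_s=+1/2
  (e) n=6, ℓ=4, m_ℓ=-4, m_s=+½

(a) and (c)

(a) has |m_ℓ| = 3 > ℓ = 1, violating −ℓ ≤ m_ℓ ≤ ℓ.
(c) has ℓ = 5 ≥ n = 4, violating 0 ≤ ℓ ≤ n−1.
The remaining sets (b), (d), (e) satisfy all four rules.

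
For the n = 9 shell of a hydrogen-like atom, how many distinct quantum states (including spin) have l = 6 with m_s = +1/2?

13

Go through l = 0, …, 8 (the values permitted for n = 9).
The (l, m_l) pairs meeting l = 6 give: l=6 → 13.
Orbitals: 13. With m_s fixed to a single value there is one state per orbital, giving 13 states.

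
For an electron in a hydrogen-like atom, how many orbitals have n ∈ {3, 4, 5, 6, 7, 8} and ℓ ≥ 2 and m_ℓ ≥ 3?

For each n in the range, tally the orbitals obeying ℓ ≥ 2 and m_ℓ ≥ 3:
n=4 → 1; n=5 → 3; n=6 → 6; n=7 → 10; n=8 → 15.
Total orbitals: 1 + 3 + 6 + 10 + 15 = 35.

35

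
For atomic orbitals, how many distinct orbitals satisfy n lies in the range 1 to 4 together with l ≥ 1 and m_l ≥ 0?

16

Per-shell orbital counts meeting the constraint:
n=2 → 2; n=3 → 5; n=4 → 9.
Total orbitals: 2 + 5 + 9 = 16.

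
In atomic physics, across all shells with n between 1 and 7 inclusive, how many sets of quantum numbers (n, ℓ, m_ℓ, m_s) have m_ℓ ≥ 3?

40

Treat each shell separately and count matching orbitals:
n=4 → 1; n=5 → 3; n=6 → 6; n=7 → 10.
Orbitals: 1 + 3 + 6 + 10 = 20. Including both spin states (m_s = ±1/2) gives 2 × 20 = 40 states.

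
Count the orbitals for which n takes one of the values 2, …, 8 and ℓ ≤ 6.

Work shell by shell — for each n, count the (ℓ, m_ℓ) pairs that satisfy ℓ ≤ 6:
n=2 → 4; n=3 → 9; n=4 → 16; n=5 → 25; n=6 → 36; n=7 → 49; n=8 → 49.
Total orbitals: 4 + 9 + 16 + 25 + 36 + 49 + 49 = 188.

188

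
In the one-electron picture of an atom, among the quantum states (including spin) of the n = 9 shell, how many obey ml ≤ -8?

2

Go through l = 0, …, 8 (the values permitted for n = 9).
Per l-value: l=8 → 1.
Orbitals: 1. Each orbital carries two spin states, so 1 × 2 = 2 states.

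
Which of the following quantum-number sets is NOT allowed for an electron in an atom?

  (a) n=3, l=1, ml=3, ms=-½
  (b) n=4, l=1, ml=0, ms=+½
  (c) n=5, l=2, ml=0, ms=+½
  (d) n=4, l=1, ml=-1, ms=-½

(a) has |ml| = 3 > l = 1, violating −l ≤ ml ≤ l.
The remaining sets (b), (c), (d) satisfy all four rules.

(a)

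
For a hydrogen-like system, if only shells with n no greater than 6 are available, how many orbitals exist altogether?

91

Total orbitals = 1² + 2² + 3² + 4² + 5² + 6² = 91.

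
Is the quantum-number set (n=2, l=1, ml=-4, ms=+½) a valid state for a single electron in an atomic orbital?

Invalid

The magnetic quantum number must satisfy −l ≤ ml ≤ l. With l = 1, ml can only be -1, 0, 1, so ml = -4 is forbidden.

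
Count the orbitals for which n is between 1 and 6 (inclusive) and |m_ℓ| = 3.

12

For each n in the range, tally the orbitals obeying |m_ℓ| = 3:
n=4 → 2; n=5 → 4; n=6 → 6.
Total orbitals: 2 + 4 + 6 = 12.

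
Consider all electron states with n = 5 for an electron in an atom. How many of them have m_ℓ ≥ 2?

12

With n = 5 the allowed ℓ are 0, 1, …, 4.
The (ℓ, m_ℓ) pairs meeting m_ℓ ≥ 2 give: ℓ=2 → 1; ℓ=3 → 2; ℓ=4 → 3.
Orbitals: 1 + 2 + 3 = 6. Each orbital carries two spin states, so 6 × 2 = 12 states.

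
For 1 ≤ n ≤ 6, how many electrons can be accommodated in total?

182

Total orbitals = 1² + 2² + 3² + 4² + 5² + 6² = 91. Doubling for spin gives 182 electrons.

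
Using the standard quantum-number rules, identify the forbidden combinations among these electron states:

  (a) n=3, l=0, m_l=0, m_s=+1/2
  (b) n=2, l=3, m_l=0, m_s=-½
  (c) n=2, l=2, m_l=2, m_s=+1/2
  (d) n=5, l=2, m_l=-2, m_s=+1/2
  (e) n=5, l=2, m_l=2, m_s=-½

(b) has l = 3 ≥ n = 2, violating 0 ≤ l ≤ n−1.
(c) has l = 2 ≥ n = 2, violating 0 ≤ l ≤ n−1.
The remaining sets (a), (d), (e) satisfy all four rules.

(b) and (c)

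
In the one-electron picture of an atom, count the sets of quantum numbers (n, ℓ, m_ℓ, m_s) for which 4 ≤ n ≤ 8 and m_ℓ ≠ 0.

320

For each n in the range, tally the orbitals obeying m_ℓ ≠ 0:
n=4 → 12; n=5 → 20; n=6 → 30; n=7 → 42; n=8 → 56.
Orbitals: 12 + 20 + 30 + 42 + 56 = 160. Including both spin states (m_s = ±1/2) gives 2 × 160 = 320 states.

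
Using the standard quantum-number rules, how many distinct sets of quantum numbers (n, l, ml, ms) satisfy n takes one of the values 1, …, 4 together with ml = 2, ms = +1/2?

3

Go shell by shell, enumerating (l, ml) with ml = 2:
n=3 → 1; n=4 → 2.
Orbitals: 1 + 2 = 3. With ms fixed to +1/2 there is one state per orbital, so 3 states.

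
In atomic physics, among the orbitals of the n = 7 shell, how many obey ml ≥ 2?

15

Contributions: l=2 → 1; l=3 → 2; l=4 → 3; l=5 → 4; l=6 → 5.
Total orbitals: 1 + 2 + 3 + 4 + 5 = 15.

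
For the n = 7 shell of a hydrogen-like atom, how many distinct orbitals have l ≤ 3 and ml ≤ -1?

6

Go through l = 0, …, 6 (the values permitted for n = 7).
The (l, ml) pairs meeting l ≤ 3 and ml ≤ -1 give: l=1 → 1; l=2 → 2; l=3 → 3.
Total orbitals: 1 + 2 + 3 = 6.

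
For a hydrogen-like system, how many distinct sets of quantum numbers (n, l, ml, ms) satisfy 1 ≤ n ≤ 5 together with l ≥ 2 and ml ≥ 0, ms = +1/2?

Work shell by shell — for each n, count the (l, ml) pairs that satisfy l ≥ 2 and ml ≥ 0:
n=3 → 3; n=4 → 7; n=5 → 12.
Orbitals: 3 + 7 + 12 = 22. With ms fixed to +1/2 there is one state per orbital, so 22 states.

22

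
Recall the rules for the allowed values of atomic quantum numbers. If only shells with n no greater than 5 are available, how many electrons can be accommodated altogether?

110

Total orbitals = 1² + 2² + 3² + 4² + 5² = 55. Doubling for spin gives 110 electrons.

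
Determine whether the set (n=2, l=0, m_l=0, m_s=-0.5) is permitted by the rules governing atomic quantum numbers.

Yes

n = 2 is a positive integer. l = 0 satisfies 0 ≤ l ≤ n−1 = 1. m_l = 0 lies in the range −l … +l (here 0). m_s = -1/2 is one of ±1/2.
All four constraints are satisfied.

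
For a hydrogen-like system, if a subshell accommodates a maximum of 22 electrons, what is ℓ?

2(2ℓ+1) = 22 ⇒ 2ℓ+1 = 11 ⇒ ℓ = 5.

ℓ = 5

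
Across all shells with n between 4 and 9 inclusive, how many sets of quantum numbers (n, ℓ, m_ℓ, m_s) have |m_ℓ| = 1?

Count contributing orbitals for each principal shell:
n=4 → 6; n=5 → 8; n=6 → 10; n=7 → 12; n=8 → 14; n=9 → 16.
Orbitals: 6 + 8 + 10 + 12 + 14 + 16 = 66. Including both spin states (m_s = ±1/2) gives 2 × 66 = 132 states.

132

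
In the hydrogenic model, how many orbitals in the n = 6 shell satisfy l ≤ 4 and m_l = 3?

With n = 6 the allowed l are 0, 1, …, 5.
Per l-value: l=3 → 1; l=4 → 1.
Total orbitals: 1 + 1 = 2.

2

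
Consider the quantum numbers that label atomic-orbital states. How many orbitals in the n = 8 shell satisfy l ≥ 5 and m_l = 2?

Per l-value: l=5 → 1; l=6 → 1; l=7 → 1.
Total orbitals: 1 + 1 + 1 = 3.

3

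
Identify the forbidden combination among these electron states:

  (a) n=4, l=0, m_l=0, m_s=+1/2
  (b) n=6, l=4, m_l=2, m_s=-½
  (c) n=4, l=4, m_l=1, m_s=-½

(c) has l = 4 ≥ n = 4, violating 0 ≤ l ≤ n−1.
The remaining sets (a), (b) satisfy all four rules.

(c)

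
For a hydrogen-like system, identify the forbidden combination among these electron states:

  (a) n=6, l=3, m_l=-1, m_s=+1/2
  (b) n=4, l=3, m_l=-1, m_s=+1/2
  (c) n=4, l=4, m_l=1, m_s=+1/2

(c)

(c) has l = 4 ≥ n = 4, violating 0 ≤ l ≤ n−1.
The remaining sets (a), (b) satisfy all four rules.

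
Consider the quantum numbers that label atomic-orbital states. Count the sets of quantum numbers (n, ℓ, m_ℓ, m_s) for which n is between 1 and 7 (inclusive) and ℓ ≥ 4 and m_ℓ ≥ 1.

Treat each shell separately and count matching orbitals:
n=5 → 4; n=6 → 9; n=7 → 15.
Orbitals: 4 + 9 + 15 = 28. Including both spin states (m_s = ±1/2) gives 2 × 28 = 56 states.

56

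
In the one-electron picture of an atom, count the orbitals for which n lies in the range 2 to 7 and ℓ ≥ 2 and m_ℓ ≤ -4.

Count contributing orbitals for each principal shell:
n=5 → 1; n=6 → 3; n=7 → 6.
Total orbitals: 1 + 3 + 6 = 10.

10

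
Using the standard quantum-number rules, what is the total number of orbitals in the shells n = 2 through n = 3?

Shell n has n² orbitals: 2²=4 + 3²=9 = 13 orbitals.

13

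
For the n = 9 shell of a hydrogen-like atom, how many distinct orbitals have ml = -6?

3

For n = 9, l ranges over 0 … 8.
Per l-value: l=6 → 1; l=7 → 1; l=8 → 1.
Total orbitals: 1 + 1 + 1 = 3.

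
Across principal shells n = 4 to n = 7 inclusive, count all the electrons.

Shell n has n² orbitals: 4²=16 + 5²=25 + 6²=36 + 7²=49 = 126 orbitals.
Two spin states per orbital: 2 × 126 = 252 electrons.

252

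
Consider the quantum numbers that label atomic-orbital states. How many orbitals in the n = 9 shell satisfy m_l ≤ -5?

10

With n = 9 the allowed l are 0, 1, …, 8.
Per l-value: l=5 → 1; l=6 → 2; l=7 → 3; l=8 → 4.
Total orbitals: 1 + 2 + 3 + 4 = 10.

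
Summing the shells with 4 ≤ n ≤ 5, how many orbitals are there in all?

Shell n has n² orbitals: 4²=16 + 5²=25 = 41 orbitals.

41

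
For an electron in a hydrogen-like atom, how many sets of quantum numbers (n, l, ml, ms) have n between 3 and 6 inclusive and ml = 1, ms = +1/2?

For each n in the range, tally the orbitals obeying ml = 1:
n=3 → 2; n=4 → 3; n=5 → 4; n=6 → 5.
Orbitals: 2 + 3 + 4 + 5 = 14. With ms fixed to +1/2 there is one state per orbital, so 14 states.

14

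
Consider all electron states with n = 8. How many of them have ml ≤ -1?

56

Contributions: l=1 → 1; l=2 → 2; l=3 → 3; l=4 → 4; l=5 → 5; l=6 → 6; l=7 → 7.
Orbitals: 1 + 2 + 3 + 4 + 5 + 6 + 7 = 28. Each orbital carries two spin states, so 28 × 2 = 56 states.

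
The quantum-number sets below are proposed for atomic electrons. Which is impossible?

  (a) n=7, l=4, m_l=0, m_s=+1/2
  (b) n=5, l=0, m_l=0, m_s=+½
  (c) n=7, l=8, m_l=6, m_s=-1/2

(c) has l = 8 ≥ n = 7, violating 0 ≤ l ≤ n−1.
The remaining sets (a), (b) satisfy all four rules.

(c)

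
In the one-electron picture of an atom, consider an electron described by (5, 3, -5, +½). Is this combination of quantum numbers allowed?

The magnetic quantum number must satisfy −ℓ ≤ m_ℓ ≤ ℓ. With ℓ = 3, m_ℓ can only be -3, -2, -1, 0, 1, 2, 3, so m_ℓ = -5 is forbidden.

Not allowed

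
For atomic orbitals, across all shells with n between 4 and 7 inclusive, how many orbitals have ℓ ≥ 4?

Treat each shell separately and count matching orbitals:
n=5 → 9; n=6 → 20; n=7 → 33.
Total orbitals: 9 + 20 + 33 = 62.

62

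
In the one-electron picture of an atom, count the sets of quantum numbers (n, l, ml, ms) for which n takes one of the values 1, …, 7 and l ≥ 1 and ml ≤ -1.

112

Treat each shell separately and count matching orbitals:
n=2 → 1; n=3 → 3; n=4 → 6; n=5 → 10; n=6 → 15; n=7 → 21.
Orbitals: 1 + 3 + 6 + 10 + 15 + 21 = 56. Including both spin states (ms = ±1/2) gives 2 × 56 = 112 states.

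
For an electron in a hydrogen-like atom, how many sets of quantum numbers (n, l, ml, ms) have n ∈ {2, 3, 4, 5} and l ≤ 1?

32

Work shell by shell — for each n, count the (l, ml) pairs that satisfy l ≤ 1:
n=2 → 4; n=3 → 4; n=4 → 4; n=5 → 4.
Orbitals: 4 + 4 + 4 + 4 = 16. Including both spin states (ms = ±1/2) gives 2 × 16 = 32 states.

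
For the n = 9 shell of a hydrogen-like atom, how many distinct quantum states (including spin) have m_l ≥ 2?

For n = 9, l ranges over 0 … 8.
Orbitals with m_l ≥ 2, by l: l=2 → 1; l=3 → 2; l=4 → 3; l=5 → 4; l=6 → 5; l=7 → 6; l=8 → 7.
Orbitals: 1 + 2 + 3 + 4 + 5 + 6 + 7 = 28. Each orbital carries two spin states, so 28 × 2 = 56 states.

56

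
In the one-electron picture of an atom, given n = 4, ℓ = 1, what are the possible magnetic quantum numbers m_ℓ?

m_ℓ takes every integer from −ℓ to +ℓ. With ℓ = 1 that gives the 3 values -1, 0, 1.

-1, 0, 1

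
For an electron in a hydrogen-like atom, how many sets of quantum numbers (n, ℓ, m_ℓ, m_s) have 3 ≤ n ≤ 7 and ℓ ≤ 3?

Treat each shell separately and count matching orbitals:
n=3 → 9; n=4 → 16; n=5 → 16; n=6 → 16; n=7 → 16.
Orbitals: 9 + 16 + 16 + 16 + 16 = 73. Including both spin states (m_s = ±1/2) gives 2 × 73 = 146 states.

146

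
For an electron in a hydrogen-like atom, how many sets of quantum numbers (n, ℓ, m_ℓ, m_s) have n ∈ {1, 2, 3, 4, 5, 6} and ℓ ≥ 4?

Go shell by shell, enumerating (ℓ, m_ℓ) with ℓ ≥ 4:
n=5 → 9; n=6 → 20.
Orbitals: 9 + 20 = 29. Including both spin states (m_s = ±1/2) gives 2 × 29 = 58 states.

58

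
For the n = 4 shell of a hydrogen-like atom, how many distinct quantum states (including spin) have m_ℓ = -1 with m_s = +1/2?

With n = 4 the allowed ℓ are 0, 1, …, 3.
Orbitals with m_ℓ = -1, by ℓ: ℓ=1 → 1; ℓ=2 → 1; ℓ=3 → 1.
Orbitals: 1 + 1 + 1 = 3. With m_s fixed to a single value there is one state per orbital, giving 3 states.

3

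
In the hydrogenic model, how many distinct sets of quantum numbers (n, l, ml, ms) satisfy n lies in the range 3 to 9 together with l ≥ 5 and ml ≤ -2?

100

Count contributing orbitals for each principal shell:
n=6 → 4; n=7 → 9; n=8 → 15; n=9 → 22.
Orbitals: 4 + 9 + 15 + 22 = 50. Including both spin states (ms = ±1/2) gives 2 × 50 = 100 states.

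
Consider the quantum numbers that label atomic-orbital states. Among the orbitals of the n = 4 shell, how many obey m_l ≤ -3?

1

With n = 4 the allowed l are 0, 1, …, 3.
Per l-value: l=3 → 1.
Total orbitals: 1.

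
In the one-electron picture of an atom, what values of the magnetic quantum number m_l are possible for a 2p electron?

-1, 0, 1

The 2p subshell has l = 1, and m_l takes every integer from −l to +l. With l = 1 that gives the 3 values -1, 0, 1.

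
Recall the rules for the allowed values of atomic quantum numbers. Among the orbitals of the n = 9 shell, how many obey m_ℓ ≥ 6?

6

With n = 9 the allowed ℓ are 0, 1, …, 8.
Per ℓ-value: ℓ=6 → 1; ℓ=7 → 2; ℓ=8 → 3.
Total orbitals: 1 + 2 + 3 = 6.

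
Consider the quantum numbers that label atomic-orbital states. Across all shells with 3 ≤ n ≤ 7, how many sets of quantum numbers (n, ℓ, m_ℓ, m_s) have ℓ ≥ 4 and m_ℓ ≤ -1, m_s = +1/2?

Go shell by shell, enumerating (ℓ, m_ℓ) with ℓ ≥ 4 and m_ℓ ≤ -1:
n=5 → 4; n=6 → 9; n=7 → 15.
Orbitals: 4 + 9 + 15 = 28. With m_s fixed to +1/2 there is one state per orbital, so 28 states.

28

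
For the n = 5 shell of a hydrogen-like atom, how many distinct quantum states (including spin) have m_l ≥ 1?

The n = 5 shell has l = 0 through 4; check each.
Per l-value: l=1 → 1; l=2 → 2; l=3 → 3; l=4 → 4.
Orbitals: 1 + 2 + 3 + 4 = 10. Each orbital carries two spin states, so 10 × 2 = 20 states.

20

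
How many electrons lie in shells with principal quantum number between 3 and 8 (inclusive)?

398

Shell n has n² orbitals: 3²=9 + 4²=16 + 5²=25 + 6²=36 + 7²=49 + 8²=64 = 199 orbitals.
Two spin states per orbital: 2 × 199 = 398 electrons.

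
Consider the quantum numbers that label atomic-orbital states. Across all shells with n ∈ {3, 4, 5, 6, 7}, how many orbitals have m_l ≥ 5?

4

Work shell by shell — for each n, count the (l, m_l) pairs that satisfy m_l ≥ 5:
n=6 → 1; n=7 → 3.
Total orbitals: 1 + 3 = 4.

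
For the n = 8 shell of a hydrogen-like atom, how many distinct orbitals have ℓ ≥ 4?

48

With n = 8 the allowed ℓ are 0, 1, …, 7.
Orbitals with ℓ ≥ 4, by ℓ: ℓ=4 → 9; ℓ=5 → 11; ℓ=6 → 13; ℓ=7 → 15.
Total orbitals: 9 + 11 + 13 + 15 = 48.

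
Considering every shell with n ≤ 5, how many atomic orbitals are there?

Total orbitals = 1² + 2² + 3² + 4² + 5² = 55.

55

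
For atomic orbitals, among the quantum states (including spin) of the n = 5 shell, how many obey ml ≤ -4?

Go through l = 0, …, 4 (the values permitted for n = 5).
The (l, ml) pairs meeting ml ≤ -4 give: l=4 → 1.
Orbitals: 1. Each orbital carries two spin states, so 1 × 2 = 2 states.

2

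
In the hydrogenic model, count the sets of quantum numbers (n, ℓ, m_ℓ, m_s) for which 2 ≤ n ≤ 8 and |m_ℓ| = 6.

Count contributing orbitals for each principal shell:
n=7 → 2; n=8 → 4.
Orbitals: 2 + 4 = 6. Including both spin states (m_s = ±1/2) gives 2 × 6 = 12 states.

12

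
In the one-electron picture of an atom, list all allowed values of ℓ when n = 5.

ℓ is an integer with 0 ≤ ℓ ≤ n−1, so for n = 5: ℓ = 0, 1, 2, 3, 4.

0, 1, 2, 3, 4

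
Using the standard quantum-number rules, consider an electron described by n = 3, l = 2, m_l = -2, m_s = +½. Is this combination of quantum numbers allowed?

n = 3 is a positive integer. l = 2 satisfies 0 ≤ l ≤ n−1 = 2. m_l = -2 lies in the range −l … +l (here −2 … 2). m_s = +1/2 is one of ±1/2.
All four constraints are satisfied.

Yes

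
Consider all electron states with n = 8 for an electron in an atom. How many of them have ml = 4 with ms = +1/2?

4

With n = 8 the allowed l are 0, 1, …, 7.
The (l, ml) pairs meeting ml = 4 give: l=4 → 1; l=5 → 1; l=6 → 1; l=7 → 1.
Orbitals: 1 + 1 + 1 + 1 = 4. With ms fixed to a single value there is one state per orbital, giving 4 states.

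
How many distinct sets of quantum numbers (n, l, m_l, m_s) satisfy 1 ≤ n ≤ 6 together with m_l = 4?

Per-shell orbital counts meeting the constraint:
n=5 → 1; n=6 → 2.
Orbitals: 1 + 2 = 3. Including both spin states (m_s = ±1/2) gives 2 × 3 = 6 states.

6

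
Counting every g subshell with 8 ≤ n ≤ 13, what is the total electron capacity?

A g subshell (l = 4) exists for every n ≥ 5, so shells n = 8, 9, 10, 11, 12, 13 each contribute one — 6 subshells.
Since each g subshell holds 2(2·4+1) = 18 electrons, the total is 6 × 18 = 108.

108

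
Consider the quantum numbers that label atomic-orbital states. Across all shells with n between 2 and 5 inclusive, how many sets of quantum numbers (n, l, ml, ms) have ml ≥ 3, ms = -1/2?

4

Go shell by shell, enumerating (l, ml) with ml ≥ 3:
n=4 → 1; n=5 → 3.
Orbitals: 1 + 3 = 4. With ms fixed to -1/2 there is one state per orbital, so 4 states.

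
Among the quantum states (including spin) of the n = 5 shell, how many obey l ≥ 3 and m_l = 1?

The n = 5 shell has l = 0 through 4; check each.
Per l-value: l=3 → 1; l=4 → 1.
Orbitals: 1 + 1 = 2. Each orbital carries two spin states, so 2 × 2 = 4 states.

4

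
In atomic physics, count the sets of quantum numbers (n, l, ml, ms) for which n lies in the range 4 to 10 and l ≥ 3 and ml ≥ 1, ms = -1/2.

140

Go shell by shell, enumerating (l, ml) with l ≥ 3 and ml ≥ 1:
n=4 → 3; n=5 → 7; n=6 → 12; n=7 → 18; n=8 → 25; n=9 → 33; n=10 → 42.
Orbitals: 3 + 7 + 12 + 18 + 25 + 33 + 42 = 140. With ms fixed to -1/2 there is one state per orbital, so 140 states.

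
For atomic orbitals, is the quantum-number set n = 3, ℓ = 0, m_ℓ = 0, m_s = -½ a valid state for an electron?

n = 3 is a positive integer. ℓ = 0 satisfies 0 ≤ ℓ ≤ n−1 = 2. m_ℓ = 0 lies in the range −ℓ … +ℓ (here 0). m_s = -1/2 is one of ±1/2.
All four constraints are satisfied.

Allowed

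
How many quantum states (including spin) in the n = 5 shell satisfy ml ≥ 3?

6

Go through l = 0, …, 4 (the values permitted for n = 5).
Contributions: l=3 → 1; l=4 → 2.
Orbitals: 1 + 2 = 3. Each orbital carries two spin states, so 3 × 2 = 6 states.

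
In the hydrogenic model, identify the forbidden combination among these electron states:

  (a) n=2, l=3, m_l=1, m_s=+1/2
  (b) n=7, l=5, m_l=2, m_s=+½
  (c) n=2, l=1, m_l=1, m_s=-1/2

(a)

(a) has l = 3 ≥ n = 2, violating 0 ≤ l ≤ n−1.
The remaining sets (b), (c) satisfy all four rules.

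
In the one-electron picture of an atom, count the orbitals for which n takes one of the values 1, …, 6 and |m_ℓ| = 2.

Go shell by shell, enumerating (ℓ, m_ℓ) with |m_ℓ| = 2:
n=3 → 2; n=4 → 4; n=5 → 6; n=6 → 8.
Total orbitals: 2 + 4 + 6 + 8 = 20.

20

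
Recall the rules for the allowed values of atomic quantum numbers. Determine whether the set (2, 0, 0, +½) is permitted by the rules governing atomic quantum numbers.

Allowed

n = 2 is a positive integer. l = 0 satisfies 0 ≤ l ≤ n−1 = 1. m_l = 0 lies in the range −l … +l (here 0). m_s = +1/2 is one of ±1/2.
All four constraints are satisfied.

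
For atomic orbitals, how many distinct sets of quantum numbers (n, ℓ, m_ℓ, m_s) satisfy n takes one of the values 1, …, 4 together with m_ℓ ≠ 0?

Treat each shell separately and count matching orbitals:
n=2 → 2; n=3 → 6; n=4 → 12.
Orbitals: 2 + 6 + 12 = 20. Including both spin states (m_s = ±1/2) gives 2 × 20 = 40 states.

40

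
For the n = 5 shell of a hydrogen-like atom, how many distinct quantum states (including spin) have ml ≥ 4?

2

Go through l = 0, …, 4 (the values permitted for n = 5).
The (l, ml) pairs meeting ml ≥ 4 give: l=4 → 1.
Orbitals: 1. Each orbital carries two spin states, so 1 × 2 = 2 states.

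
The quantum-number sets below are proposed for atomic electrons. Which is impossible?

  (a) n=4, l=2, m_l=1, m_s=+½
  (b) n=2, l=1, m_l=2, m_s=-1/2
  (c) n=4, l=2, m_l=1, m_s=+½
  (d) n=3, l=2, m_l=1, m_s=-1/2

(b)

(b) has |m_l| = 2 > l = 1, violating −l ≤ m_l ≤ l.
The remaining sets (a), (c), (d) satisfy all four rules.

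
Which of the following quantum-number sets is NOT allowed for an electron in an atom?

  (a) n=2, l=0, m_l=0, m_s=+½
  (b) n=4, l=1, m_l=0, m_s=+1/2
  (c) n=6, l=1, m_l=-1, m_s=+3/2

(c) has m_s = +3/2, but an electron's spin must be ±1/2.
The remaining sets (a), (b) satisfy all four rules.

(c)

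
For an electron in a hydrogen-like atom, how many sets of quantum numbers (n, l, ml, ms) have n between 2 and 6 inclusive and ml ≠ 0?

140

Go shell by shell, enumerating (l, ml) with ml ≠ 0:
n=2 → 2; n=3 → 6; n=4 → 12; n=5 → 20; n=6 → 30.
Orbitals: 2 + 6 + 12 + 20 + 30 = 70. Including both spin states (ms = ±1/2) gives 2 × 70 = 140 states.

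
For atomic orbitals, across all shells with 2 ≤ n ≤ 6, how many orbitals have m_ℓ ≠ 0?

70

Work shell by shell — for each n, count the (ℓ, m_ℓ) pairs that satisfy m_ℓ ≠ 0:
n=2 → 2; n=3 → 6; n=4 → 12; n=5 → 20; n=6 → 30.
Total orbitals: 2 + 6 + 12 + 20 + 30 = 70.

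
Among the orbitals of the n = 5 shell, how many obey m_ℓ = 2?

3

The n = 5 shell has ℓ = 0 through 4; check each.
Per ℓ-value: ℓ=2 → 1; ℓ=3 → 1; ℓ=4 → 1.
Total orbitals: 1 + 1 + 1 = 3.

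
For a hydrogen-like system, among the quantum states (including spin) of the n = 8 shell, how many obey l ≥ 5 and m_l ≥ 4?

With n = 8 the allowed l are 0, 1, …, 7.
The (l, m_l) pairs meeting l ≥ 5 and m_l ≥ 4 give: l=5 → 2; l=6 → 3; l=7 → 4.
Orbitals: 2 + 3 + 4 = 9. Each orbital carries two spin states, so 9 × 2 = 18 states.

18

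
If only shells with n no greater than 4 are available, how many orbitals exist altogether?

30

Total orbitals = 1² + 2² + 3² + 4² = 30.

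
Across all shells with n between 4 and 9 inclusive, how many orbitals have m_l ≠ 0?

232

Per-shell orbital counts meeting the constraint:
n=4 → 12; n=5 → 20; n=6 → 30; n=7 → 42; n=8 → 56; n=9 → 72.
Total orbitals: 12 + 20 + 30 + 42 + 56 + 72 = 232.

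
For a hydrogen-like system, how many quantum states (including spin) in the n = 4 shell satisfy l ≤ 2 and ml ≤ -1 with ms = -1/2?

The (l, ml) pairs meeting l ≤ 2 and ml ≤ -1 give: l=1 → 1; l=2 → 2.
Orbitals: 1 + 2 = 3. With ms fixed to a single value there is one state per orbital, giving 3 states.

3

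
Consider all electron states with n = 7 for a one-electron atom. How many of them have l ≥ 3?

80

Go through l = 0, …, 6 (the values permitted for n = 7).
Orbitals with l ≥ 3, by l: l=3 → 7; l=4 → 9; l=5 → 11; l=6 → 13.
Orbitals: 7 + 9 + 11 + 13 = 40. Each orbital carries two spin states, so 40 × 2 = 80 states.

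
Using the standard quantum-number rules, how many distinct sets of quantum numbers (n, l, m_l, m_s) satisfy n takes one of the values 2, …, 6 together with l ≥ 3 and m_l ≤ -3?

Count contributing orbitals for each principal shell:
n=4 → 1; n=5 → 3; n=6 → 6.
Orbitals: 1 + 3 + 6 = 10. Including both spin states (m_s = ±1/2) gives 2 × 10 = 20 states.

20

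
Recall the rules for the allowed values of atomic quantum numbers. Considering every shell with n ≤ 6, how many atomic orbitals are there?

91

Total orbitals = 1² + 2² + 3² + 4² + 5² + 6² = 91.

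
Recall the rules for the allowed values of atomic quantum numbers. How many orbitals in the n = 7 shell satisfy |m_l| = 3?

For n = 7, l ranges over 0 … 6.
Orbitals with |m_l| = 3, by l: l=3 → 2; l=4 → 2; l=5 → 2; l=6 → 2.
Total orbitals: 2 + 2 + 2 + 2 = 8.

8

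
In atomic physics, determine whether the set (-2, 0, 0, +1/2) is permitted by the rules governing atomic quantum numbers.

The principal quantum number must be a positive integer (n ≥ 1), but here n = -2.

Not allowed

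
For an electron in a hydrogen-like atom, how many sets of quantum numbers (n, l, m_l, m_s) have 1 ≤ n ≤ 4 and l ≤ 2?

Per-shell orbital counts meeting the constraint:
n=1 → 1; n=2 → 4; n=3 → 9; n=4 → 9.
Orbitals: 1 + 4 + 9 + 9 = 23. Including both spin states (m_s = ±1/2) gives 2 × 23 = 46 states.

46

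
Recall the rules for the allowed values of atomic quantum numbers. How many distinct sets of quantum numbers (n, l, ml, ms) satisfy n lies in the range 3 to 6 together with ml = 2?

20

Work shell by shell — for each n, count the (l, ml) pairs that satisfy ml = 2:
n=3 → 1; n=4 → 2; n=5 → 3; n=6 → 4.
Orbitals: 1 + 2 + 3 + 4 = 10. Including both spin states (ms = ±1/2) gives 2 × 10 = 20 states.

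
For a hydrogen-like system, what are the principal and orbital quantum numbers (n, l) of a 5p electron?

n = 5, l = 1

The leading integer gives n = 5; the letter 'p' means l = 1.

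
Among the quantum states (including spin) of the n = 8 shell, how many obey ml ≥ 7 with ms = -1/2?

The (l, ml) pairs meeting ml ≥ 7 give: l=7 → 1.
Orbitals: 1. With ms fixed to a single value there is one state per orbital, giving 1 state.

1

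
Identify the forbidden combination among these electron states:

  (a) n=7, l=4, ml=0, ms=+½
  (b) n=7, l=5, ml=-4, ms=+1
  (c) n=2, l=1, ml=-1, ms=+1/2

(b)

(b) has ms = +1, but an electron's spin must be ±1/2.
The remaining sets (a), (c) satisfy all four rules.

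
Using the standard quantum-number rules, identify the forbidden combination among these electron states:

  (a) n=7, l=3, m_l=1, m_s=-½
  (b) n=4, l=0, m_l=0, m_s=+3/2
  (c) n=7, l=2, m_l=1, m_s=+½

(b)

(b) has m_s = +3/2, but an electron's spin must be ±1/2.
The remaining sets (a), (c) satisfy all four rules.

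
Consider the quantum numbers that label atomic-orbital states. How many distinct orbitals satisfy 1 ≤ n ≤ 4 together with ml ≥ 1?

10

For each n in the range, tally the orbitals obeying ml ≥ 1:
n=2 → 1; n=3 → 3; n=4 → 6.
Total orbitals: 1 + 3 + 6 = 10.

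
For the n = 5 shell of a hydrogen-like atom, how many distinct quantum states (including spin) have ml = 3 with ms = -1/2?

With n = 5 the allowed l are 0, 1, …, 4.
Per l-value: l=3 → 1; l=4 → 1.
Orbitals: 1 + 1 = 2. With ms fixed to a single value there is one state per orbital, giving 2 states.

2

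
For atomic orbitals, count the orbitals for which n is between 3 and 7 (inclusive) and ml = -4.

Work shell by shell — for each n, count the (l, ml) pairs that satisfy ml = -4:
n=5 → 1; n=6 → 2; n=7 → 3.
Total orbitals: 1 + 2 + 3 = 6.

6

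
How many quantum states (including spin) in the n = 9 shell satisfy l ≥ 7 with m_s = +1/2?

32

With n = 9 the allowed l are 0, 1, …, 8.
The (l, m_l) pairs meeting l ≥ 7 give: l=7 → 15; l=8 → 17.
Orbitals: 15 + 17 = 32. With m_s fixed to a single value there is one state per orbital, giving 32 states.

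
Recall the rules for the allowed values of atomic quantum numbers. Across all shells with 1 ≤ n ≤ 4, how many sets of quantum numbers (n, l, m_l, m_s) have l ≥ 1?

52

Work shell by shell — for each n, count the (l, m_l) pairs that satisfy l ≥ 1:
n=2 → 3; n=3 → 8; n=4 → 15.
Orbitals: 3 + 8 + 15 = 26. Including both spin states (m_s = ±1/2) gives 2 × 26 = 52 states.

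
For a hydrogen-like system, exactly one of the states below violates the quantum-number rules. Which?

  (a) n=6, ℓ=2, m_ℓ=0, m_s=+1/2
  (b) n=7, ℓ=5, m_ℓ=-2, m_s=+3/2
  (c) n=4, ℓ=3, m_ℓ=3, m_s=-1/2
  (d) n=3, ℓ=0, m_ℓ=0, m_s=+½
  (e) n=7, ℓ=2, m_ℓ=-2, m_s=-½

(b) has m_s = +3/2, but an electron's spin must be ±1/2.
The remaining sets (a), (c), (d), (e) satisfy all four rules.

(b)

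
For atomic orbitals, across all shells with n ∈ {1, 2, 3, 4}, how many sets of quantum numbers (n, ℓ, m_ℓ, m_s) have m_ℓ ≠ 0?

40

Go shell by shell, enumerating (ℓ, m_ℓ) with m_ℓ ≠ 0:
n=2 → 2; n=3 → 6; n=4 → 12.
Orbitals: 2 + 6 + 12 = 20. Including both spin states (m_s = ±1/2) gives 2 × 20 = 40 states.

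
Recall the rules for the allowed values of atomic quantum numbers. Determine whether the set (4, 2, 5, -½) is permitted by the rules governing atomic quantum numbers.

No

The magnetic quantum number must satisfy −ℓ ≤ m_ℓ ≤ ℓ. With ℓ = 2, m_ℓ can only be -2, -1, 0, 1, 2, so m_ℓ = 5 is forbidden.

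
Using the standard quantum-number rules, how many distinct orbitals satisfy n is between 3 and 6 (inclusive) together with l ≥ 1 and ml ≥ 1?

34

Treat each shell separately and count matching orbitals:
n=3 → 3; n=4 → 6; n=5 → 10; n=6 → 15.
Total orbitals: 3 + 6 + 10 + 15 = 34.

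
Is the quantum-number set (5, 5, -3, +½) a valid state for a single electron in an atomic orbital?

No

The orbital quantum number must satisfy 0 ≤ l ≤ n−1. With n = 5 the allowed l values are 0, 1, 2, 3, 4, so l = 5 is out of range.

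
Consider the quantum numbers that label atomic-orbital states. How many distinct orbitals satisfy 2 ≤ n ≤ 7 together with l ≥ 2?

Go shell by shell, enumerating (l, m_l) with l ≥ 2:
n=3 → 5; n=4 → 12; n=5 → 21; n=6 → 32; n=7 → 45.
Total orbitals: 5 + 12 + 21 + 32 + 45 = 115.

115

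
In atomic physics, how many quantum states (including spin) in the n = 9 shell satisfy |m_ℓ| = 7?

Go through ℓ = 0, …, 8 (the values permitted for n = 9).
The (ℓ, m_ℓ) pairs meeting |m_ℓ| = 7 give: ℓ=7 → 2; ℓ=8 → 2.
Orbitals: 2 + 2 = 4. Each orbital carries two spin states, so 4 × 2 = 8 states.

8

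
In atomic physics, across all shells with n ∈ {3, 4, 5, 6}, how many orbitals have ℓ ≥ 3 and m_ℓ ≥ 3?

For each n in the range, tally the orbitals obeying ℓ ≥ 3 and m_ℓ ≥ 3:
n=4 → 1; n=5 → 3; n=6 → 6.
Total orbitals: 1 + 3 + 6 = 10.

10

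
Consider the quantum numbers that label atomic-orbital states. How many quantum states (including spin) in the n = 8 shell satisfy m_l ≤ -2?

Orbitals with m_l ≤ -2, by l: l=2 → 1; l=3 → 2; l=4 → 3; l=5 → 4; l=6 → 5; l=7 → 6.
Orbitals: 1 + 2 + 3 + 4 + 5 + 6 = 21. Each orbital carries two spin states, so 21 × 2 = 42 states.

42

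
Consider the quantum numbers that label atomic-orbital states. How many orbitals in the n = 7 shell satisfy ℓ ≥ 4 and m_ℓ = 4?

3

Contributions: ℓ=4 → 1; ℓ=5 → 1; ℓ=6 → 1.
Total orbitals: 1 + 1 + 1 = 3.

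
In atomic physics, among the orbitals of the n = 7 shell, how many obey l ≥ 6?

For n = 7, l ranges over 0 … 6.
The (l, m_l) pairs meeting l ≥ 6 give: l=6 → 13.
Total orbitals: 13.

13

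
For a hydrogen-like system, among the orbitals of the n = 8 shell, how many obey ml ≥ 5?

Go through l = 0, …, 7 (the values permitted for n = 8).
Orbitals with ml ≥ 5, by l: l=5 → 1; l=6 → 2; l=7 → 3.
Total orbitals: 1 + 2 + 3 = 6.

6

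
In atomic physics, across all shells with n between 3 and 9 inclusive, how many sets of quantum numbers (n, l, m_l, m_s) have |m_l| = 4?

60

Treat each shell separately and count matching orbitals:
n=5 → 2; n=6 → 4; n=7 → 6; n=8 → 8; n=9 → 10.
Orbitals: 2 + 4 + 6 + 8 + 10 = 30. Including both spin states (m_s = ±1/2) gives 2 × 30 = 60 states.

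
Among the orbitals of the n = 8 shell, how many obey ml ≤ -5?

For n = 8, l ranges over 0 … 7.
The (l, ml) pairs meeting ml ≤ -5 give: l=5 → 1; l=6 → 2; l=7 → 3.
Total orbitals: 1 + 2 + 3 = 6.

6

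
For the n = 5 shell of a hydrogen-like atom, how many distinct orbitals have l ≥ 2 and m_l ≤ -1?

9

The n = 5 shell has l = 0 through 4; check each.
Orbitals with l ≥ 2 and m_l ≤ -1, by l: l=2 → 2; l=3 → 3; l=4 → 4.
Total orbitals: 2 + 3 + 4 = 9.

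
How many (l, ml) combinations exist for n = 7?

49

The n = 7 shell contains n² = 7² = 49 orbitals.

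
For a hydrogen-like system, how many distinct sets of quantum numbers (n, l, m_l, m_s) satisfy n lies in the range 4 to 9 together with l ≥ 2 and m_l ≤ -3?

112

Go shell by shell, enumerating (l, m_l) with l ≥ 2 and m_l ≤ -3:
n=4 → 1; n=5 → 3; n=6 → 6; n=7 → 10; n=8 → 15; n=9 → 21.
Orbitals: 1 + 3 + 6 + 10 + 15 + 21 = 56. Including both spin states (m_s = ±1/2) gives 2 × 56 = 112 states.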